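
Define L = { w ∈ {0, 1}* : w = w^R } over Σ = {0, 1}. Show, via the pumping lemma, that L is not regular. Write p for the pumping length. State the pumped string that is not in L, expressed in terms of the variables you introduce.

0^{p+k} 1 0^p

Assume L is regular; let p be its pumping constant.
Take w = 0^p 1 0^p, a palindrome of length 2p+1 ≥ p.
Write w = xyz as guaranteed by the lemma, with |xy| ≤ p and |y| > 0.
The first p characters of w are 0's, so xy (and hence y) consists only of 0's. Write y = 0^k, 1 ≤ k ≤ p.
Pump with i = 2: xy^2z = 0^{p+k} 1 0^p. Its reverse is 0^p 1 0^{p+k}, which differs from xy^2z since k ≥ 1. So xy^2z is not a palindrome and xy^2z ∉ L.
Contradiction. Therefore L is not regular.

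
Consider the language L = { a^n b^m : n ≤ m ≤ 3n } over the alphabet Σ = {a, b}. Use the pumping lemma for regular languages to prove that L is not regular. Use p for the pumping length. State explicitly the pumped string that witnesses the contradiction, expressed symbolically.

a^{p+k} b^p

Assume L is regular; let p be its pumping constant.
Take w = a^p b^p ∈ L (since p ≤ p ≤ 3p), with |w| = 2p ≥ p.
Write w = xyz as guaranteed by the lemma, with |xy| ≤ p and |y| > 0.
Since the first p symbols of w are all a's and |xy| ≤ p, y lies entirely in the leading a-block: y = a^k for some k with 1 ≤ k ≤ p.
Pump with i = 2: xy^2z = a^{p+k} b^p. Now n = p+k > p = m, so the condition n ≤ m fails. Thus xy^2z ∉ L.
This is a contradiction; hence L is not regular.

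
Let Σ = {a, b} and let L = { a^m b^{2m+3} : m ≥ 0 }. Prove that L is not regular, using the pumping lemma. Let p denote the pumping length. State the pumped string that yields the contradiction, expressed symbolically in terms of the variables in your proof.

a^{p+k} b^{2p+3}

Assume L is regular. Let p be the pumping length given by the pumping lemma.
Take w = a^p b^{2p+3}. Then w ∈ L and |w| = 3p+3 ≥ p.
Write w = xyz as guaranteed by the lemma, with |xy| ≤ p and |y| > 0.
The first p characters of w are a's, so xy (and hence y) consists only of a's. Write y = a^k, 1 ≤ k ≤ p.
Pump with i = 2: xy^2z = a^{p+k} b^{2p+3}. For this to lie in L we would need 2p+3 = 2(p+k)+3, which forces k = 0. But k ≥ 1, so xy^2z ∉ L.
This contradicts the pumping lemma, so L is not regular.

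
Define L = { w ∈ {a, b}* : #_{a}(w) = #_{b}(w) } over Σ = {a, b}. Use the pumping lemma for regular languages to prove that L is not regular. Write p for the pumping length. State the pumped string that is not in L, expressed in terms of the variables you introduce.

Assume L is regular. Let p be the pumping length given by the pumping lemma.
Choose w = a^p b^p ∈ L with |w| = 2p ≥ p.
By the pumping lemma, w = xyz with |xy| ≤ p and y is nonempty.
Because |xy| ≤ p and w begins with p copies of a, we have y = a^k with 1 ≤ k ≤ p.
Pump with i = 2: xy^2z = a^{p+k} b^p has p+k occurrences of a but only p of b. Since k ≥ 1 the counts differ, so xy^2z ∉ L.
Contradiction. Therefore L is not regular.

a^{p+k} b^p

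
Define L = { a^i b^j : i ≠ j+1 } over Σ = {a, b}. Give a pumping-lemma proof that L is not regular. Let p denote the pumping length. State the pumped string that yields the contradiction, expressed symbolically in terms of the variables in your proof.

Suppose for contradiction that L is regular, and let p be the pumping length.
Choose w = a^p b^{p+p!-1}. Since p ≠ (p+p!-1)+1 = p+p!, w ∈ L; and |w| ≥ p.
By the pumping lemma, w = xyz with |xy| ≤ p and |y| > 0.
The first p characters of w are a's, so xy (and hence y) consists only of a's. Write y = a^k, 1 ≤ k ≤ p.
Since 1 ≤ k ≤ p, k divides p!; set t = 1 + p!/k. Then xy^t z has p + (p!/k)·k = p + p! copies of a. Now the a-count is p+p! and (b-count)+1 = (p+p!-1)+1 = p+p!, so i ≠ j+1 fails. So xy^t z = a^{p+p!} b^{p+p!-1} ∉ L.
Contradiction. Therefore L is not regular.

a^{p+p!} b^{p+p!-1}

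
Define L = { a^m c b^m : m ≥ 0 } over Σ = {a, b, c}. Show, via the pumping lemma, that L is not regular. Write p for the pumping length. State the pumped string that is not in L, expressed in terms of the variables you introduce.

a^{p+k} c b^p

Assume L is regular; let p be its pumping constant.
Take w = a^p c b^p ∈ L with |w| = 2p+1 ≥ p.
The pumping lemma gives a decomposition w = xyz where |xy| ≤ p and y is nonempty.
Since the first p symbols of w are all a's and |xy| ≤ p, y lies entirely in the leading a-block: y = a^k for some k with 1 ≤ k ≤ p.
Pump with i = 2: xy^2z = a^{p+k} c b^p, which would require p+k = p. But k ≥ 1, so xy^2z ∉ L.
This is a contradiction; hence L is not regular.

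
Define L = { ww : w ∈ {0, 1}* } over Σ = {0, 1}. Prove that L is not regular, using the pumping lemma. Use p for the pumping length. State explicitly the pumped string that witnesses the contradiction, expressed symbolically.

0^{p+k} 1^p 0^p 1^p

Assume L is regular. Let p be the pumping length given by the pumping lemma.
Take w = 0^p 1^p 0^p 1^p = uu where u = 0^p1^p; then w ∈ L and |w| = 4p ≥ p.
Write w = xyz as guaranteed by the lemma, with |xy| ≤ p and y is nonempty.
Since the first p symbols of w are all 0's and |xy| ≤ p, y lies entirely in the leading 0-block: y = 0^k for some k with 1 ≤ k ≤ p.
Pump with i = 2: xy^2z = 0^{p+k} 1^p 0^p 1^p, of length 4p+k. Suppose this equals vv. The string starts with 0 and ends with 1, so v does too; thus the boundary between the two copies of v is a 1→0 transition. There is exactly one such transition, at position 2p+k, so |v| = 2p+k and |vv| = 4p+2k ≠ 4p+k since k ≥ 1. So xy^2z ∉ L.
This contradicts the pumping lemma, so L is not regular.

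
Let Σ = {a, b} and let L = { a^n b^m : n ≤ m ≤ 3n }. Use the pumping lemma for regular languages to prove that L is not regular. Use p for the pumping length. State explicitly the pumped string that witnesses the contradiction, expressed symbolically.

a^{p+k} b^p

Suppose for contradiction that L is regular, and let p be the pumping length.
Take w = a^p b^p ∈ L (since p ≤ p ≤ 3p), with |w| = 2p ≥ p.
By the pumping lemma, w = xyz with |xy| ≤ p and |y| > 0.
Because |xy| ≤ p and w begins with p copies of a, we have y = a^k with 1 ≤ k ≤ p.
Pump with i = 2: xy^2z = a^{p+k} b^p. Now n = p+k > p = m, so the condition n ≤ m fails. Thus xy^2z ∉ L.
Contradiction. Therefore L is not regular.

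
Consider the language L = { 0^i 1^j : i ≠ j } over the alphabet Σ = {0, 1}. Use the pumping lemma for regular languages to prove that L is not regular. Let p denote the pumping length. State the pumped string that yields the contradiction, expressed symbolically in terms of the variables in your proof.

0^{p+p!} 1^{p+p!}

Assume L is regular. Let p be the pumping length given by the pumping lemma.
Choose w = 0^p 1^{p+p!}. Since p ≠ p+p!, w ∈ L; and |w| ≥ p.
The pumping lemma gives a decomposition w = xyz where |xy| ≤ p and |y| ≥ 1.
Because |xy| ≤ p and w begins with p copies of 0, we have y = 0^k with 1 ≤ k ≤ p.
Since 1 ≤ k ≤ p, k divides p!; set t = 1 + p!/k. Then xy^t z has p + (p!/k)·k = p + p! copies of 0. Now the 0-count equals the 1-count, so i ≠ j fails. So xy^t z = 0^{p+p!} 1^{p+p!} ∉ L.
This contradicts the pumping lemma, so L is not regular.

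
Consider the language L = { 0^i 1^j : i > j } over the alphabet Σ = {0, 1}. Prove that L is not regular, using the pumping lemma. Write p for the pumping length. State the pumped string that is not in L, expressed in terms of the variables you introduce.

Suppose for contradiction that L is regular, and let p be the pumping length.
Choose w = 0^{p+1} 1^p ∈ L, with |w| = 2p+1 ≥ p.
The pumping lemma gives a decomposition w = xyz where |xy| ≤ p and |y| > 0.
Because |xy| ≤ p and w begins with p copies of 0, we have y = 0^k with 1 ≤ k ≤ p.
Consider xy^0z = xz = 0^{p+1-k} 1^p. Since k ≥ 1, the 0-count p+1-k is at most p, so i > j fails; thus xz ∉ L.
Contradiction. Therefore L is not regular.

0^{p+1-k} 1^p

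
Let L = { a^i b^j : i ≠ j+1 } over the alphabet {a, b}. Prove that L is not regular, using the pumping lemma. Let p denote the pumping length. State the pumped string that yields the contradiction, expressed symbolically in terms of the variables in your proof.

a^{p+p!} b^{p+p!-1}

Suppose for contradiction that L is regular, and let p be the pumping length.
Choose w = a^p b^{p+p!-1}. Since p ≠ (p+p!-1)+1 = p+p!, w ∈ L; and |w| ≥ p.
Write w = xyz as guaranteed by the lemma, with |xy| ≤ p and |y| > 0.
Since the first p symbols of w are all a's and |xy| ≤ p, y lies entirely in the leading a-block: y = a^k for some k with 1 ≤ k ≤ p.
Since 1 ≤ k ≤ p, k divides p!; set t = 1 + p!/k. Then xy^t z has p + (p!/k)·k = p + p! copies of a. Now the a-count is p+p! and (b-count)+1 = (p+p!-1)+1 = p+p!, so i ≠ j+1 fails. So xy^t z = a^{p+p!} b^{p+p!-1} ∉ L.
This is a contradiction; hence L is not regular.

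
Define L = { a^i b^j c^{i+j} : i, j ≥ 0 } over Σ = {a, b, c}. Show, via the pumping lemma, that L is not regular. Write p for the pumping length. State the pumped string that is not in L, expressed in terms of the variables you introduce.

a^{p+k} b^p c^{2p}

Assume L is regular; let p be its pumping constant.
Take w = a^p b^p c^{2p} ∈ L (with i=j=p, i+j=2p), |w| = 4p ≥ p.
Write w = xyz as guaranteed by the lemma, with |xy| ≤ p and |y| > 0.
The first p characters of w are a's, so xy (and hence y) consists only of a's. Write y = a^k, 1 ≤ k ≤ p.
Consider xy^2z = a^{p+k} b^p c^{2p}. Now the a- and b-counts sum to 2p+k, but the c-count is 2p ≠ 2p+k. So xy^2z ∉ L.
This contradicts the pumping lemma, so L is not regular.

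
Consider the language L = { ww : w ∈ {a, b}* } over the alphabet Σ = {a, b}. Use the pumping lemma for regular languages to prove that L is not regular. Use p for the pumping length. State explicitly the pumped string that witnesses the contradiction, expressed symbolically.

a^{p+k} b^p a^p b^p

Toward a contradiction, assume L is regular with pumping length p.
Take w = a^p b^p a^p b^p = uu where u = a^pb^p; then w ∈ L and |w| = 4p ≥ p.
By the pumping lemma, w = xyz with |xy| ≤ p and |y| > 0.
Since the first p symbols of w are all a's and |xy| ≤ p, y lies entirely in the leading a-block: y = a^k for some k with 1 ≤ k ≤ p.
Pump with i = 2: xy^2z = a^{p+k} b^p a^p b^p, of length 4p+k. Suppose this equals vv. The string starts with a and ends with b, so v does too; thus the boundary between the two copies of v is a b→a transition. There is exactly one such transition, at position 2p+k, so |v| = 2p+k and |vv| = 4p+2k ≠ 4p+k since k ≥ 1. So xy^2z ∉ L.
This contradicts the pumping lemma, so L is not regular.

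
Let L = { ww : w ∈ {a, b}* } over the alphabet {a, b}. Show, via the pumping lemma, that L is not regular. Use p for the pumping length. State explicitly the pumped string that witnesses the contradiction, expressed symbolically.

a^{p+k} b^p a^p b^p

Suppose for contradiction that L is regular, and let p be the pumping length.
Take w = a^p b^p a^p b^p = uu where u = a^pb^p; then w ∈ L and |w| = 4p ≥ p.
The pumping lemma gives a decomposition w = xyz where |xy| ≤ p and |y| ≥ 1.
Since the first p symbols of w are all a's and |xy| ≤ p, y lies entirely in the leading a-block: y = a^k for some k with 1 ≤ k ≤ p.
Pump with i = 2: xy^2z = a^{p+k} b^p a^p b^p, of length 4p+k. Suppose this equals vv. The string starts with a and ends with b, so v does too; thus the boundary between the two copies of v is a b→a transition. There is exactly one such transition, at position 2p+k, so |v| = 2p+k and |vv| = 4p+2k ≠ 4p+k since k ≥ 1. So xy^2z ∉ L.
This contradicts the pumping lemma, so L is not regular.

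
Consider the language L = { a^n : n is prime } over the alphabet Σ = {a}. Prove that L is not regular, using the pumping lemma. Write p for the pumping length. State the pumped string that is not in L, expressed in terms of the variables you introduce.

Suppose for contradiction that L is regular, and let p be the pumping length.
Let q be a prime with q ≥ p+2 (infinitely many primes exist), and take w = a^q ∈ L with |w| = q ≥ p.
By the pumping lemma, w = xyz with |xy| ≤ p and y is nonempty.
Then y = a^k for some k with 1 ≤ k ≤ p.
Since 1 ≤ k ≤ p, |xz| = q-k. Pump with i = q+1: |xy^{q+1}z| = (q-k)+(q+1)k = q+qk = q(1+k), which is composite (both factors ≥ 2). So xy^{q+1}z = a^{q(1+k)} ∉ L.
This contradicts the pumping lemma, so L is not regular.

a^{q(1+k)}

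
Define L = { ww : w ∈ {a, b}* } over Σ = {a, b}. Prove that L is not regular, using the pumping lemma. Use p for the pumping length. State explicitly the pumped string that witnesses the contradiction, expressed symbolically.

a^{p+k} b^p a^p b^p

Assume L is regular. Let p be the pumping length given by the pumping lemma.
Take w = a^p b^p a^p b^p = uu where u = a^pb^p; then w ∈ L and |w| = 4p ≥ p.
The pumping lemma gives a decomposition w = xyz where |xy| ≤ p and |y| > 0.
Because |xy| ≤ p and w begins with p copies of a, we have y = a^k with 1 ≤ k ≤ p.
Pump with i = 2: xy^2z = a^{p+k} b^p a^p b^p, of length 4p+k. Suppose this equals vv. The string starts with a and ends with b, so v does too; thus the boundary between the two copies of v is a b→a transition. There is exactly one such transition, at position 2p+k, so |v| = 2p+k and |vv| = 4p+2k ≠ 4p+k since k ≥ 1. So xy^2z ∉ L.
This contradicts the pumping lemma, so L is not regular.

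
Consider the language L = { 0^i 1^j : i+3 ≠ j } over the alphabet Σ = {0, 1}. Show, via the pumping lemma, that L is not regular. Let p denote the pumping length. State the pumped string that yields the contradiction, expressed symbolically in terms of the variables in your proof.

0^{p+p!} 1^{p+p!+3}

Assume L is regular; let p be its pumping constant.
Choose w = 0^p 1^{p+p!+3}. Since p ≠ (p+p!+3)-3 = p+p!, w ∈ L; and |w| ≥ p.
By the pumping lemma, w = xyz with |xy| ≤ p and |y| > 0.
Since the first p symbols of w are all 0's and |xy| ≤ p, y lies entirely in the leading 0-block: y = 0^k for some k with 1 ≤ k ≤ p.
Since 1 ≤ k ≤ p, k divides p!; set t = 1 + p!/k. Then xy^t z has p + (p!/k)·k = p + p! copies of 0. Now the 0-count is p+p! and (1-count)-3 = (p+p!+3)-3 = p+p!, so i+3 ≠ j fails. So xy^t z = 0^{p+p!} 1^{p+p!+3} ∉ L.
This contradicts the pumping lemma, so L is not regular.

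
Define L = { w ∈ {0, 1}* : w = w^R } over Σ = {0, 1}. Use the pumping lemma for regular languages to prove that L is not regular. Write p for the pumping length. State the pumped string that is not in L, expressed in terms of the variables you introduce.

Suppose for contradiction that L is regular, and let p be the pumping length.
Take w = 0^p 1 0^p, a palindrome of length 2p+1 ≥ p.
Write w = xyz as guaranteed by the lemma, with |xy| ≤ p and |y| ≥ 1.
Because |xy| ≤ p and w begins with p copies of 0, we have y = 0^k with 1 ≤ k ≤ p.
Pump with i = 2: xy^2z = 0^{p+k} 1 0^p. Its reverse is 0^p 1 0^{p+k}, which differs from xy^2z since k ≥ 1. So xy^2z is not a palindrome and xy^2z ∉ L.
This contradicts the pumping lemma, so L is not regular.

0^{p+k} 1 0^p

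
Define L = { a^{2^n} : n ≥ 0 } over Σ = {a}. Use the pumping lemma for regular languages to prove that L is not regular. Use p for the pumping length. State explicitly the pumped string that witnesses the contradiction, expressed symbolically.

Assume L is regular. Let p be the pumping length given by the pumping lemma.
Take w = a^{2^p} ∈ L with |w| = 2^p ≥ p.
Write w = xyz as guaranteed by the lemma, with |xy| ≤ p and |y| > 0.
Then y = a^k for some k with 1 ≤ k ≤ p.
Pump with i = 2: xy^2z = a^{2^p+k}. Since 1 ≤ k ≤ p < 2^p, we have 2^p < 2^p+k < 2^{p+1}, so 2^p+k is not a power of 2. So xy^2z ∉ L.
Contradiction. Therefore L is not regular.

a^{2^p+k}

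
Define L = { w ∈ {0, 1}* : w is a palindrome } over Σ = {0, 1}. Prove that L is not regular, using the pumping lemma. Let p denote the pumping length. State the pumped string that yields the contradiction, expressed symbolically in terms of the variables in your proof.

Assume L is regular; let p be its pumping constant.
Take w = 0^p 1 0^p, a palindrome of length 2p+1 ≥ p.
Write w = xyz as guaranteed by the lemma, with |xy| ≤ p and |y| ≥ 1.
Since the first p symbols of w are all 0's and |xy| ≤ p, y lies entirely in the leading 0-block: y = 0^k for some k with 1 ≤ k ≤ p.
Pump with i = 2: xy^2z = 0^{p+k} 1 0^p. Its reverse is 0^p 1 0^{p+k}, which differs from xy^2z since k ≥ 1. So xy^2z is not a palindrome and xy^2z ∉ L.
This contradicts the pumping lemma, so L is not regular.

0^{p+k} 1 0^p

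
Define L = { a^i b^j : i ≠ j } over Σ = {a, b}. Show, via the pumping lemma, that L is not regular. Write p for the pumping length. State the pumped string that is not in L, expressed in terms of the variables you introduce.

Toward a contradiction, assume L is regular with pumping length p.
Choose w = a^p b^{p+p!}. Since p ≠ p+p!, w ∈ L; and |w| ≥ p.
By the pumping lemma, w = xyz with |xy| ≤ p and |y| > 0.
Because |xy| ≤ p and w begins with p copies of a, we have y = a^k with 1 ≤ k ≤ p.
Since 1 ≤ k ≤ p, k divides p!; set t = 1 + p!/k. Then xy^t z has p + (p!/k)·k = p + p! copies of a. Now the a-count equals the b-count, so i ≠ j fails. So xy^t z = a^{p+p!} b^{p+p!} ∉ L.
Contradiction. Therefore L is not regular.

a^{p+p!} b^{p+p!}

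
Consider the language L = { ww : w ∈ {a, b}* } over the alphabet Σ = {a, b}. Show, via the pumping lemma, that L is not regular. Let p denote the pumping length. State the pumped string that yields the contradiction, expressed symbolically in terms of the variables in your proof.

a^{p+k} b^p a^p b^p

Toward a contradiction, assume L is regular with pumping length p.
Take w = a^p b^p a^p b^p = uu where u = a^pb^p; then w ∈ L and |w| = 4p ≥ p.
Write w = xyz as guaranteed by the lemma, with |xy| ≤ p and |y| > 0.
Since the first p symbols of w are all a's and |xy| ≤ p, y lies entirely in the leading a-block: y = a^k for some k with 1 ≤ k ≤ p.
Pump with i = 2: xy^2z = a^{p+k} b^p a^p b^p, of length 4p+k. Suppose this equals vv. The string starts with a and ends with b, so v does too; thus the boundary between the two copies of v is a b→a transition. There is exactly one such transition, at position 2p+k, so |v| = 2p+k and |vv| = 4p+2k ≠ 4p+k since k ≥ 1. So xy^2z ∉ L.
This contradicts the pumping lemma, so L is not regular.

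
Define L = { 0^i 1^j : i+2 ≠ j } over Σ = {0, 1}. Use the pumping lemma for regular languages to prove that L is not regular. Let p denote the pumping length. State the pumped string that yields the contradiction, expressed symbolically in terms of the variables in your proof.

Suppose for contradiction that L is regular, and let p be the pumping length.
Choose w = 0^p 1^{p+p!+2}. Since p ≠ (p+p!+2)-2 = p+p!, w ∈ L; and |w| ≥ p.
Write w = xyz as guaranteed by the lemma, with |xy| ≤ p and |y| > 0.
Because |xy| ≤ p and w begins with p copies of 0, we have y = 0^k with 1 ≤ k ≤ p.
Since 1 ≤ k ≤ p, k divides p!; set t = 1 + p!/k. Then xy^t z has p + (p!/k)·k = p + p! copies of 0. Now the 0-count is p+p! and (1-count)-2 = (p+p!+2)-2 = p+p!, so i+2 ≠ j fails. So xy^t z = 0^{p+p!} 1^{p+p!+2} ∉ L.
This contradicts the pumping lemma, so L is not regular.

0^{p+p!} 1^{p+p!+2}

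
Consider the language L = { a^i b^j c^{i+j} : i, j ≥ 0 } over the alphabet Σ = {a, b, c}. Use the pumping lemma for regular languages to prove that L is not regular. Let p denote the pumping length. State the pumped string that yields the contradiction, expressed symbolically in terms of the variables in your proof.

Assume L is regular. Let p be the pumping length given by the pumping lemma.
Take w = a^p b^p c^{2p} ∈ L (with i=j=p, i+j=2p), |w| = 4p ≥ p.
By the pumping lemma, w = xyz with |xy| ≤ p and y is nonempty.
Since the first p symbols of w are all a's and |xy| ≤ p, y lies entirely in the leading a-block: y = a^k for some k with 1 ≤ k ≤ p.
Consider xy^2z = a^{p+k} b^p c^{2p}. Now the a- and b-counts sum to 2p+k, but the c-count is 2p ≠ 2p+k. So xy^2z ∉ L.
Contradiction. Therefore L is not regular.

a^{p+k} b^p c^{2p}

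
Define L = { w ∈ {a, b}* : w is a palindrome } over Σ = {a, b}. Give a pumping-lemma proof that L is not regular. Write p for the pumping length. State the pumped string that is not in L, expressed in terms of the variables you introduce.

Toward a contradiction, assume L is regular with pumping length p.
Take w = a^p b a^p, a palindrome of length 2p+1 ≥ p.
Write w = xyz as guaranteed by the lemma, with |xy| ≤ p and |y| > 0.
Since the first p symbols of w are all a's and |xy| ≤ p, y lies entirely in the leading a-block: y = a^k for some k with 1 ≤ k ≤ p.
Pump with i = 2: xy^2z = a^{p+k} b a^p. Its reverse is a^p b a^{p+k}, which differs from xy^2z since k ≥ 1. So xy^2z is not a palindrome and xy^2z ∉ L.
This is a contradiction; hence L is not regular.

a^{p+k} b a^p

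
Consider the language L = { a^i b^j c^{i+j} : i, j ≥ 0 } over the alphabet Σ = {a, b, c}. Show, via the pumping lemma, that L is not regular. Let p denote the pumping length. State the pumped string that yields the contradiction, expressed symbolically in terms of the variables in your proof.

Suppose for contradiction that L is regular, and let p be the pumping length.
Take w = a^p b^p c^{2p} ∈ L (with i=j=p, i+j=2p), |w| = 4p ≥ p.
By the pumping lemma, w = xyz with |xy| ≤ p and |y| ≥ 1.
Because |xy| ≤ p and w begins with p copies of a, we have y = a^k with 1 ≤ k ≤ p.
Consider xy^2z = a^{p+k} b^p c^{2p}. Now the a- and b-counts sum to 2p+k, but the c-count is 2p ≠ 2p+k. So xy^2z ∉ L.
Contradiction. Therefore L is not regular.

a^{p+k} b^p c^{2p}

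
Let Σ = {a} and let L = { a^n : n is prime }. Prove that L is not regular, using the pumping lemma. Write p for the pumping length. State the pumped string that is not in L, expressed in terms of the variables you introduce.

Suppose for contradiction that L is regular, and let p be the pumping length.
Let q be a prime with q ≥ p+2 (infinitely many primes exist), and take w = a^q ∈ L with |w| = q ≥ p.
By the pumping lemma, w = xyz with |xy| ≤ p and y is nonempty.
Then y = a^k for some k with 1 ≤ k ≤ p.
Since 1 ≤ k ≤ p, |xz| = q-k. Pump with i = q+1: |xy^{q+1}z| = (q-k)+(q+1)k = q+qk = q(1+k), which is composite (both factors ≥ 2). So xy^{q+1}z = a^{q(1+k)} ∉ L.
Contradiction. Therefore L is not regular.

a^{q(1+k)}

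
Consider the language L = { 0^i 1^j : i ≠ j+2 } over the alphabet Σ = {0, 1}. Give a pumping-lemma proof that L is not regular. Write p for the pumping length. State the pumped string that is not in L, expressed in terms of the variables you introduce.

0^{p+p!} 1^{p+p!-2}

Toward a contradiction, assume L is regular with pumping length p.
Choose w = 0^p 1^{p+p!-2}. Since p ≠ (p+p!-2)+2 = p+p!, w ∈ L; and |w| ≥ p.
Write w = xyz as guaranteed by the lemma, with |xy| ≤ p and |y| ≥ 1.
Since the first p symbols of w are all 0's and |xy| ≤ p, y lies entirely in the leading 0-block: y = 0^k for some k with 1 ≤ k ≤ p.
Since 1 ≤ k ≤ p, k divides p!; set t = 1 + p!/k. Then xy^t z has p + (p!/k)·k = p + p! copies of 0. Now the 0-count is p+p! and (1-count)+2 = (p+p!-2)+2 = p+p!, so i ≠ j+2 fails. So xy^t z = 0^{p+p!} 1^{p+p!-2} ∉ L.
This is a contradiction; hence L is not regular.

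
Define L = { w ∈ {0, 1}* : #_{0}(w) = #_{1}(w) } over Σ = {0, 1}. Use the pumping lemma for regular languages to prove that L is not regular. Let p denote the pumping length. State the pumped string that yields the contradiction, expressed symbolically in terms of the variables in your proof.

Assume L is regular; let p be its pumping constant.
Choose w = 0^p 1^p ∈ L with |w| = 2p ≥ p.
By the pumping lemma, w = xyz with |xy| ≤ p and |y| ≥ 1.
Because |xy| ≤ p and w begins with p copies of 0, we have y = 0^k with 1 ≤ k ≤ p.
Pump with i = 2: xy^2z = 0^{p+k} 1^p has p+k occurrences of 0 but only p of 1. Since k ≥ 1 the counts differ, so xy^2z ∉ L.
Contradiction. Therefore L is not regular.

0^{p+k} 1^p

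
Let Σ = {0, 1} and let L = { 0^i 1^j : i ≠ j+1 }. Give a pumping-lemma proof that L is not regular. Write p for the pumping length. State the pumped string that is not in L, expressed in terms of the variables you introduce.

0^{p+p!} 1^{p+p!-1}

Toward a contradiction, assume L is regular with pumping length p.
Choose w = 0^p 1^{p+p!-1}. Since p ≠ (p+p!-1)+1 = p+p!, w ∈ L; and |w| ≥ p.
Write w = xyz as guaranteed by the lemma, with |xy| ≤ p and y is nonempty.
Since the first p symbols of w are all 0's and |xy| ≤ p, y lies entirely in the leading 0-block: y = 0^k for some k with 1 ≤ k ≤ p.
Since 1 ≤ k ≤ p, k divides p!; set t = 1 + p!/k. Then xy^t z has p + (p!/k)·k = p + p! copies of 0. Now the 0-count is p+p! and (1-count)+1 = (p+p!-1)+1 = p+p!, so i ≠ j+1 fails. So xy^t z = 0^{p+p!} 1^{p+p!-1} ∉ L.
This is a contradiction; hence L is not regular.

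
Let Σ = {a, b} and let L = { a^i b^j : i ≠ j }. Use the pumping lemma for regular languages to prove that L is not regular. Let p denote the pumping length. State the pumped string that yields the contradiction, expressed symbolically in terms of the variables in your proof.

a^{p+p!} b^{p+p!}

Assume L is regular; let p be its pumping constant.
Choose w = a^p b^{p+p!}. Since p ≠ p+p!, w ∈ L; and |w| ≥ p.
By the pumping lemma, w = xyz with |xy| ≤ p and y is nonempty.
The first p characters of w are a's, so xy (and hence y) consists only of a's. Write y = a^k, 1 ≤ k ≤ p.
Since 1 ≤ k ≤ p, k divides p!; set t = 1 + p!/k. Then xy^t z has p + (p!/k)·k = p + p! copies of a. Now the a-count equals the b-count, so i ≠ j fails. So xy^t z = a^{p+p!} b^{p+p!} ∉ L.
This is a contradiction; hence L is not regular.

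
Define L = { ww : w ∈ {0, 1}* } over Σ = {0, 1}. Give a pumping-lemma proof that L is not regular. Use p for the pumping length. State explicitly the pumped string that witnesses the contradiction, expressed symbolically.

Toward a contradiction, assume L is regular with pumping length p.
Take w = 0^p 1^p 0^p 1^p = uu where u = 0^p1^p; then w ∈ L and |w| = 4p ≥ p.
By the pumping lemma, w = xyz with |xy| ≤ p and y is nonempty.
Because |xy| ≤ p and w begins with p copies of 0, we have y = 0^k with 1 ≤ k ≤ p.
Pump with i = 2: xy^2z = 0^{p+k} 1^p 0^p 1^p, of length 4p+k. Suppose this equals vv. The string starts with 0 and ends with 1, so v does too; thus the boundary between the two copies of v is a 1→0 transition. There is exactly one such transition, at position 2p+k, so |v| = 2p+k and |vv| = 4p+2k ≠ 4p+k since k ≥ 1. So xy^2z ∉ L.
This contradicts the pumping lemma, so L is not regular.

0^{p+k} 1^p 0^p 1^p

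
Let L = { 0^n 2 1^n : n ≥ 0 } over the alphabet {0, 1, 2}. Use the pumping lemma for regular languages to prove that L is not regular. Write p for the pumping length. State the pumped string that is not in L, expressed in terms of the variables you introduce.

Toward a contradiction, assume L is regular with pumping length p.
Take w = 0^p 2 1^p ∈ L with |w| = 2p+1 ≥ p.
Write w = xyz as guaranteed by the lemma, with |xy| ≤ p and |y| ≥ 1.
Because |xy| ≤ p and w begins with p copies of 0, we have y = 0^k with 1 ≤ k ≤ p.
Pump with i = 2: xy^2z = 0^{p+k} 2 1^p, which would require p+k = p. But k ≥ 1, so xy^2z ∉ L.
This is a contradiction; hence L is not regular.

0^{p+k} 2 1^p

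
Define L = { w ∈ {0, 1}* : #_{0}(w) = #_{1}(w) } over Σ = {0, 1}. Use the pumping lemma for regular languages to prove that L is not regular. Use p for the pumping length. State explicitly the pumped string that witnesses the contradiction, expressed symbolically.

Assume L is regular; let p be its pumping constant.
Choose w = 0^p 1^p ∈ L with |w| = 2p ≥ p.
Write w = xyz as guaranteed by the lemma, with |xy| ≤ p and |y| ≥ 1.
Because |xy| ≤ p and w begins with p copies of 0, we have y = 0^k with 1 ≤ k ≤ p.
Pump with i = 2: xy^2z = 0^{p+k} 1^p has p+k occurrences of 0 but only p of 1. Since k ≥ 1 the counts differ, so xy^2z ∉ L.
This contradicts the pumping lemma, so L is not regular.

0^{p+k} 1^p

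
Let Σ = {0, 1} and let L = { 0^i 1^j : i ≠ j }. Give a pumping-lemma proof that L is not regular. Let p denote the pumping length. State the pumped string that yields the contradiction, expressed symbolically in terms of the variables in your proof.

0^{p+p!} 1^{p+p!}

Assume L is regular. Let p be the pumping length given by the pumping lemma.
Choose w = 0^p 1^{p+p!}. Since p ≠ p+p!, w ∈ L; and |w| ≥ p.
The pumping lemma gives a decomposition w = xyz where |xy| ≤ p and |y| ≥ 1.
Because |xy| ≤ p and w begins with p copies of 0, we have y = 0^k with 1 ≤ k ≤ p.
Since 1 ≤ k ≤ p, k divides p!; set t = 1 + p!/k. Then xy^t z has p + (p!/k)·k = p + p! copies of 0. Now the 0-count equals the 1-count, so i ≠ j fails. So xy^t z = 0^{p+p!} 1^{p+p!} ∉ L.
Contradiction. Therefore L is not regular.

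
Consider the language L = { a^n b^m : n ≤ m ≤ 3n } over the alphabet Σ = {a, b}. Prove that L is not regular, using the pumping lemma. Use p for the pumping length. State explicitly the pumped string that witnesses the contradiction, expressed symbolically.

a^{p+k} b^p

Suppose for contradiction that L is regular, and let p be the pumping length.
Take w = a^p b^p ∈ L (since p ≤ p ≤ 3p), with |w| = 2p ≥ p.
By the pumping lemma, w = xyz with |xy| ≤ p and |y| ≥ 1.
Because |xy| ≤ p and w begins with p copies of a, we have y = a^k with 1 ≤ k ≤ p.
Pump with i = 2: xy^2z = a^{p+k} b^p. Now n = p+k > p = m, so the condition n ≤ m fails. Thus xy^2z ∉ L.
This contradicts the pumping lemma, so L is not regular.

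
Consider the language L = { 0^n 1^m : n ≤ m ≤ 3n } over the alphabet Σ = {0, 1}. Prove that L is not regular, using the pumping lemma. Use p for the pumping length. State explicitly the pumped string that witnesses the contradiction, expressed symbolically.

0^{p+k} 1^p

Assume L is regular; let p be its pumping constant.
Take w = 0^p 1^p ∈ L (since p ≤ p ≤ 3p), with |w| = 2p ≥ p.
Write w = xyz as guaranteed by the lemma, with |xy| ≤ p and y is nonempty.
The first p characters of w are 0's, so xy (and hence y) consists only of 0's. Write y = 0^k, 1 ≤ k ≤ p.
Pump with i = 2: xy^2z = 0^{p+k} 1^p. Now n = p+k > p = m, so the condition n ≤ m fails. Thus xy^2z ∉ L.
This contradicts the pumping lemma, so L is not regular.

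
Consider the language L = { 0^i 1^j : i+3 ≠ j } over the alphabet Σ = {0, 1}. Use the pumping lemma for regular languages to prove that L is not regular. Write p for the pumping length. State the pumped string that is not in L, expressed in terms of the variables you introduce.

Assume L is regular. Let p be the pumping length given by the pumping lemma.
Choose w = 0^p 1^{p+p!+3}. Since p ≠ (p+p!+3)-3 = p+p!, w ∈ L; and |w| ≥ p.
By the pumping lemma, w = xyz with |xy| ≤ p and |y| ≥ 1.
Since the first p symbols of w are all 0's and |xy| ≤ p, y lies entirely in the leading 0-block: y = 0^k for some k with 1 ≤ k ≤ p.
Since 1 ≤ k ≤ p, k divides p!; set t = 1 + p!/k. Then xy^t z has p + (p!/k)·k = p + p! copies of 0. Now the 0-count is p+p! and (1-count)-3 = (p+p!+3)-3 = p+p!, so i+3 ≠ j fails. So xy^t z = 0^{p+p!} 1^{p+p!+3} ∉ L.
Contradiction. Therefore L is not regular.

0^{p+p!} 1^{p+p!+3}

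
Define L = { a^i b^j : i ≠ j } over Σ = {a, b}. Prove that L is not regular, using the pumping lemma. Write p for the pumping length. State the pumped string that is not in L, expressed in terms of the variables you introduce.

a^{p+p!} b^{p+p!}

Suppose for contradiction that L is regular, and let p be the pumping length.
Choose w = a^p b^{p+p!}. Since p ≠ p+p!, w ∈ L; and |w| ≥ p.
By the pumping lemma, w = xyz with |xy| ≤ p and |y| ≥ 1.
Because |xy| ≤ p and w begins with p copies of a, we have y = a^k with 1 ≤ k ≤ p.
Since 1 ≤ k ≤ p, k divides p!; set t = 1 + p!/k. Then xy^t z has p + (p!/k)·k = p + p! copies of a. Now the a-count equals the b-count, so i ≠ j fails. So xy^t z = a^{p+p!} b^{p+p!} ∉ L.
This contradicts the pumping lemma, so L is not regular.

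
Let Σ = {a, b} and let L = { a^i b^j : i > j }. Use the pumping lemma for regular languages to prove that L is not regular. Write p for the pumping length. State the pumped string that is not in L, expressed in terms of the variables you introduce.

a^{p+1-k} b^p

Suppose for contradiction that L is regular, and let p be the pumping length.
Choose w = a^{p+1} b^p ∈ L, with |w| = 2p+1 ≥ p.
By the pumping lemma, w = xyz with |xy| ≤ p and |y| > 0.
Because |xy| ≤ p and w begins with p copies of a, we have y = a^k with 1 ≤ k ≤ p.
Consider xy^0z = xz = a^{p+1-k} b^p. Since k ≥ 1, the a-count p+1-k is at most p, so i > j fails; thus xz ∉ L.
Contradiction. Therefore L is not regular.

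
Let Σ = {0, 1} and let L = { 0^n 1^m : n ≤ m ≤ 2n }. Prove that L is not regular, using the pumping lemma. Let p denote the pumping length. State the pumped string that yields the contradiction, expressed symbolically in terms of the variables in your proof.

0^{p+k} 1^p

Assume L is regular; let p be its pumping constant.
Take w = 0^p 1^p ∈ L (since p ≤ p ≤ 2p), with |w| = 2p ≥ p.
Write w = xyz as guaranteed by the lemma, with |xy| ≤ p and y is nonempty.
The first p characters of w are 0's, so xy (and hence y) consists only of 0's. Write y = 0^k, 1 ≤ k ≤ p.
Pump with i = 2: xy^2z = 0^{p+k} 1^p. Now n = p+k > p = m, so the condition n ≤ m fails. Thus xy^2z ∉ L.
This contradicts the pumping lemma, so L is not regular.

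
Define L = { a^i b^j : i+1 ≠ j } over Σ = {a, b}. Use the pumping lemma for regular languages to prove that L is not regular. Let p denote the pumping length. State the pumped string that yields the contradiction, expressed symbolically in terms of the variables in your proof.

Assume L is regular. Let p be the pumping length given by the pumping lemma.
Choose w = a^p b^{p+p!+1}. Since p ≠ (p+p!+1)-1 = p+p!, w ∈ L; and |w| ≥ p.
Write w = xyz as guaranteed by the lemma, with |xy| ≤ p and |y| > 0.
Since the first p symbols of w are all a's and |xy| ≤ p, y lies entirely in the leading a-block: y = a^k for some k with 1 ≤ k ≤ p.
Since 1 ≤ k ≤ p, k divides p!; set t = 1 + p!/k. Then xy^t z has p + (p!/k)·k = p + p! copies of a. Now the a-count is p+p! and (b-count)-1 = (p+p!+1)-1 = p+p!, so i+1 ≠ j fails. So xy^t z = a^{p+p!} b^{p+p!+1} ∉ L.
This is a contradiction; hence L is not regular.

a^{p+p!} b^{p+p!+1}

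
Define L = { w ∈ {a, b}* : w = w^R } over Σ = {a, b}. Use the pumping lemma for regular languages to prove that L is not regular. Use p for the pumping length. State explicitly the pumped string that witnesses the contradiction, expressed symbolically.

Assume L is regular. Let p be the pumping length given by the pumping lemma.
Take w = a^p b a^p, a palindrome of length 2p+1 ≥ p.
The pumping lemma gives a decomposition w = xyz where |xy| ≤ p and |y| > 0.
Because |xy| ≤ p and w begins with p copies of a, we have y = a^k with 1 ≤ k ≤ p.
Pump with i = 2: xy^2z = a^{p+k} b a^p. Its reverse is a^p b a^{p+k}, which differs from xy^2z since k ≥ 1. So xy^2z is not a palindrome and xy^2z ∉ L.
Contradiction. Therefore L is not regular.

a^{p+k} b a^p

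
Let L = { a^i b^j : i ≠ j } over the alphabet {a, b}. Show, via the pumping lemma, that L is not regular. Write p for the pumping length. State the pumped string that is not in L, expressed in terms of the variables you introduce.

a^{p+p!} b^{p+p!}

Assume L is regular. Let p be the pumping length given by the pumping lemma.
Choose w = a^p b^{p+p!}. Since p ≠ p+p!, w ∈ L; and |w| ≥ p.
Write w = xyz as guaranteed by the lemma, with |xy| ≤ p and y is nonempty.
Since the first p symbols of w are all a's and |xy| ≤ p, y lies entirely in the leading a-block: y = a^k for some k with 1 ≤ k ≤ p.
Since 1 ≤ k ≤ p, k divides p!; set t = 1 + p!/k. Then xy^t z has p + (p!/k)·k = p + p! copies of a. Now the a-count equals the b-count, so i ≠ j fails. So xy^t z = a^{p+p!} b^{p+p!} ∉ L.
This is a contradiction; hence L is not regular.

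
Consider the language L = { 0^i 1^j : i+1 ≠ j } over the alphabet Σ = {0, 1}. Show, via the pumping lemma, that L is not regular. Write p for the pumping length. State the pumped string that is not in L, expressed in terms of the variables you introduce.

0^{p+p!} 1^{p+p!+1}

Suppose for contradiction that L is regular, and let p be the pumping length.
Choose w = 0^p 1^{p+p!+1}. Since p ≠ (p+p!+1)-1 = p+p!, w ∈ L; and |w| ≥ p.
Write w = xyz as guaranteed by the lemma, with |xy| ≤ p and |y| > 0.
The first p characters of w are 0's, so xy (and hence y) consists only of 0's. Write y = 0^k, 1 ≤ k ≤ p.
Since 1 ≤ k ≤ p, k divides p!; set t = 1 + p!/k. Then xy^t z has p + (p!/k)·k = p + p! copies of 0. Now the 0-count is p+p! and (1-count)-1 = (p+p!+1)-1 = p+p!, so i+1 ≠ j fails. So xy^t z = 0^{p+p!} 1^{p+p!+1} ∉ L.
This is a contradiction; hence L is not regular.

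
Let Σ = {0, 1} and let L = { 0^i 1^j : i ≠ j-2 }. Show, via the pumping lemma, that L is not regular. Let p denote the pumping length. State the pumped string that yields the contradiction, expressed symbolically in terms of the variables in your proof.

0^{p+p!} 1^{p+p!+2}

Assume L is regular. Let p be the pumping length given by the pumping lemma.
Choose w = 0^p 1^{p+p!+2}. Since p ≠ (p+p!+2)-2 = p+p!, w ∈ L; and |w| ≥ p.
Write w = xyz as guaranteed by the lemma, with |xy| ≤ p and |y| > 0.
The first p characters of w are 0's, so xy (and hence y) consists only of 0's. Write y = 0^k, 1 ≤ k ≤ p.
Since 1 ≤ k ≤ p, k divides p!; set t = 1 + p!/k. Then xy^t z has p + (p!/k)·k = p + p! copies of 0. Now the 0-count is p+p! and (1-count)-2 = (p+p!+2)-2 = p+p!, so i ≠ j-2 fails. So xy^t z = 0^{p+p!} 1^{p+p!+2} ∉ L.
This contradicts the pumping lemma, so L is not regular.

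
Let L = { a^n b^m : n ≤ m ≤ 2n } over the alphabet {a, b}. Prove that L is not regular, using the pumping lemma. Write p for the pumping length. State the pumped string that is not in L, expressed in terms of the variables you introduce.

a^{p+k} b^p

Suppose for contradiction that L is regular, and let p be the pumping length.
Take w = a^p b^p ∈ L (since p ≤ p ≤ 2p), with |w| = 2p ≥ p.
Write w = xyz as guaranteed by the lemma, with |xy| ≤ p and |y| ≥ 1.
Since the first p symbols of w are all a's and |xy| ≤ p, y lies entirely in the leading a-block: y = a^k for some k with 1 ≤ k ≤ p.
Pump with i = 2: xy^2z = a^{p+k} b^p. Now n = p+k > p = m, so the condition n ≤ m fails. Thus xy^2z ∉ L.
This contradicts the pumping lemma, so L is not regular.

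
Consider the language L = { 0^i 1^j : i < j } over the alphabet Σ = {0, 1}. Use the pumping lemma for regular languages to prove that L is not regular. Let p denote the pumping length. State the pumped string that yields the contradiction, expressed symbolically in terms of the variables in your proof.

0^{p+k} 1^{p+1}

Assume L is regular; let p be its pumping constant.
Choose w = 0^p 1^{p+1} ∈ L, with |w| = 2p+1 ≥ p.
By the pumping lemma, w = xyz with |xy| ≤ p and |y| ≥ 1.
Because |xy| ≤ p and w begins with p copies of 0, we have y = 0^k with 1 ≤ k ≤ p.
Consider xy^2z = 0^{p+k} 1^{p+1}. Since k ≥ 1, the 0-count p+k is at least p+1, so i < j fails; thus xy^2z ∉ L.
Contradiction. Therefore L is not regular.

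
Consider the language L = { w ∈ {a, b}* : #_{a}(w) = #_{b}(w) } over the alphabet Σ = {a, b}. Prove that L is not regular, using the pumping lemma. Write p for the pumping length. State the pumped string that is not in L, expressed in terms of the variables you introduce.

a^{p+k} b^p

Suppose for contradiction that L is regular, and let p be the pumping length.
Choose w = a^p b^p ∈ L with |w| = 2p ≥ p.
Write w = xyz as guaranteed by the lemma, with |xy| ≤ p and y is nonempty.
Since the first p symbols of w are all a's and |xy| ≤ p, y lies entirely in the leading a-block: y = a^k for some k with 1 ≤ k ≤ p.
Pump with i = 2: xy^2z = a^{p+k} b^p has p+k occurrences of a but only p of b. Since k ≥ 1 the counts differ, so xy^2z ∉ L.
Contradiction. Therefore L is not regular.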